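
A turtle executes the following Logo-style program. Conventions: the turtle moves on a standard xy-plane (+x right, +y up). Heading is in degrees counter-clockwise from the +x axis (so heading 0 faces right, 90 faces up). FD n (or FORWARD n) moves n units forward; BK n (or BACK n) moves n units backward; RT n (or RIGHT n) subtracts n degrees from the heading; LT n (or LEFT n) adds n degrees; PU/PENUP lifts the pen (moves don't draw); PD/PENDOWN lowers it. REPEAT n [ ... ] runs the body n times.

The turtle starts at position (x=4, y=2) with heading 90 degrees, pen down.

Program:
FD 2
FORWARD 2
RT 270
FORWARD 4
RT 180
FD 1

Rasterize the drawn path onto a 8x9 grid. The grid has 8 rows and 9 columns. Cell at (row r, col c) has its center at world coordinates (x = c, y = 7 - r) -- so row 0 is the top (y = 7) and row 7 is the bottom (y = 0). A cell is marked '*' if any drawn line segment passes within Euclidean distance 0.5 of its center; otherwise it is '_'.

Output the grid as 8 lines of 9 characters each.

Segment 0: (4,2) -> (4,4)
Segment 1: (4,4) -> (4,6)
Segment 2: (4,6) -> (0,6)
Segment 3: (0,6) -> (1,6)

Answer: _________
*****____
____*____
____*____
____*____
____*____
_________
_________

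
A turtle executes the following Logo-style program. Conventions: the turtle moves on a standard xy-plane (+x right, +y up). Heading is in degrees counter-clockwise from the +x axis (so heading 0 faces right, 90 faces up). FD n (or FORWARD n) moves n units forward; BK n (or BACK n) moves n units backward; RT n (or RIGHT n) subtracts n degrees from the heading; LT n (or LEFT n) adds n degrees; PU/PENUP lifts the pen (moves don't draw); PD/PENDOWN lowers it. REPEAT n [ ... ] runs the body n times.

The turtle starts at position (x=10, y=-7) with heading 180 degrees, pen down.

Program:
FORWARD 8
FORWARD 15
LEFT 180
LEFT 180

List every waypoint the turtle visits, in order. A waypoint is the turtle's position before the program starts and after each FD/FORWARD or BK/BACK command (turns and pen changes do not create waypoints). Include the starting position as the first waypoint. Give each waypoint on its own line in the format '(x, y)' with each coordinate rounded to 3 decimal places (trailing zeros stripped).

Executing turtle program step by step:
Start: pos=(10,-7), heading=180, pen down
FD 8: (10,-7) -> (2,-7) [heading=180, draw]
FD 15: (2,-7) -> (-13,-7) [heading=180, draw]
LT 180: heading 180 -> 0
LT 180: heading 0 -> 180
Final: pos=(-13,-7), heading=180, 2 segment(s) drawn
Waypoints (3 total):
(10, -7)
(2, -7)
(-13, -7)

Answer: (10, -7)
(2, -7)
(-13, -7)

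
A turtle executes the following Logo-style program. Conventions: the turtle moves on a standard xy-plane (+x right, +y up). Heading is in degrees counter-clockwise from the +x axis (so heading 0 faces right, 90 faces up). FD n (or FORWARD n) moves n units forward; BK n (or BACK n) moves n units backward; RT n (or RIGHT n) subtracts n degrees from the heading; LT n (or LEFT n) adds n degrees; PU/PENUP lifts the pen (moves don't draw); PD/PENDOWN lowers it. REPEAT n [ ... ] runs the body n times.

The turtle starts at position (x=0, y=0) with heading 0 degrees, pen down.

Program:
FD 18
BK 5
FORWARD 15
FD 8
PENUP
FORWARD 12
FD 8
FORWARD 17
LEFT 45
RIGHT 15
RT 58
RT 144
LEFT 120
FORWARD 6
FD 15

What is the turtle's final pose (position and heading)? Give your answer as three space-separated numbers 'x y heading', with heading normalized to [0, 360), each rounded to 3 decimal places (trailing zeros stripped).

Executing turtle program step by step:
Start: pos=(0,0), heading=0, pen down
FD 18: (0,0) -> (18,0) [heading=0, draw]
BK 5: (18,0) -> (13,0) [heading=0, draw]
FD 15: (13,0) -> (28,0) [heading=0, draw]
FD 8: (28,0) -> (36,0) [heading=0, draw]
PU: pen up
FD 12: (36,0) -> (48,0) [heading=0, move]
FD 8: (48,0) -> (56,0) [heading=0, move]
FD 17: (56,0) -> (73,0) [heading=0, move]
LT 45: heading 0 -> 45
RT 15: heading 45 -> 30
RT 58: heading 30 -> 332
RT 144: heading 332 -> 188
LT 120: heading 188 -> 308
FD 6: (73,0) -> (76.694,-4.728) [heading=308, move]
FD 15: (76.694,-4.728) -> (85.929,-16.548) [heading=308, move]
Final: pos=(85.929,-16.548), heading=308, 4 segment(s) drawn

Answer: 85.929 -16.548 308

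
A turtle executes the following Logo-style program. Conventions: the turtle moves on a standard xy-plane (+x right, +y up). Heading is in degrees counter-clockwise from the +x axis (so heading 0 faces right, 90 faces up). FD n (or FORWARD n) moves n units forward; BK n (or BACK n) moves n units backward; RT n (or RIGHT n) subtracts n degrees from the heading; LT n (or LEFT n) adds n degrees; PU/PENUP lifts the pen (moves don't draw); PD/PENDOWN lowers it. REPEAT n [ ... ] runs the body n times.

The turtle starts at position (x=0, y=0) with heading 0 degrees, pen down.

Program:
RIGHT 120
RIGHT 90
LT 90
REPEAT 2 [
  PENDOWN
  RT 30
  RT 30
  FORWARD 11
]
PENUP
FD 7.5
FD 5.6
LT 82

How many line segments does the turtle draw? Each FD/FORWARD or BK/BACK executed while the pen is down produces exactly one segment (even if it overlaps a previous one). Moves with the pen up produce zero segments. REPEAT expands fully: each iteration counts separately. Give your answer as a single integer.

Executing turtle program step by step:
Start: pos=(0,0), heading=0, pen down
RT 120: heading 0 -> 240
RT 90: heading 240 -> 150
LT 90: heading 150 -> 240
REPEAT 2 [
  -- iteration 1/2 --
  PD: pen down
  RT 30: heading 240 -> 210
  RT 30: heading 210 -> 180
  FD 11: (0,0) -> (-11,0) [heading=180, draw]
  -- iteration 2/2 --
  PD: pen down
  RT 30: heading 180 -> 150
  RT 30: heading 150 -> 120
  FD 11: (-11,0) -> (-16.5,9.526) [heading=120, draw]
]
PU: pen up
FD 7.5: (-16.5,9.526) -> (-20.25,16.021) [heading=120, move]
FD 5.6: (-20.25,16.021) -> (-23.05,20.871) [heading=120, move]
LT 82: heading 120 -> 202
Final: pos=(-23.05,20.871), heading=202, 2 segment(s) drawn
Segments drawn: 2

Answer: 2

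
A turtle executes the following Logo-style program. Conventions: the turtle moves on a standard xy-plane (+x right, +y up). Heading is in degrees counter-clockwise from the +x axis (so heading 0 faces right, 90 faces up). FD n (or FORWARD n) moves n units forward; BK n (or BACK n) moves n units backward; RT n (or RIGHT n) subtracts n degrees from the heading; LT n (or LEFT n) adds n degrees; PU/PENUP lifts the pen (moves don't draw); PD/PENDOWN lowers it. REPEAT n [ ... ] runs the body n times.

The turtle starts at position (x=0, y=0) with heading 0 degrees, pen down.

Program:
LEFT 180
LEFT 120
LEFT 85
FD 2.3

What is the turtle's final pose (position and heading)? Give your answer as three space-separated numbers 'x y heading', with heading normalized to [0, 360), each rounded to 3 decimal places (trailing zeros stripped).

Answer: 2.085 0.972 25

Derivation:
Executing turtle program step by step:
Start: pos=(0,0), heading=0, pen down
LT 180: heading 0 -> 180
LT 120: heading 180 -> 300
LT 85: heading 300 -> 25
FD 2.3: (0,0) -> (2.085,0.972) [heading=25, draw]
Final: pos=(2.085,0.972), heading=25, 1 segment(s) drawn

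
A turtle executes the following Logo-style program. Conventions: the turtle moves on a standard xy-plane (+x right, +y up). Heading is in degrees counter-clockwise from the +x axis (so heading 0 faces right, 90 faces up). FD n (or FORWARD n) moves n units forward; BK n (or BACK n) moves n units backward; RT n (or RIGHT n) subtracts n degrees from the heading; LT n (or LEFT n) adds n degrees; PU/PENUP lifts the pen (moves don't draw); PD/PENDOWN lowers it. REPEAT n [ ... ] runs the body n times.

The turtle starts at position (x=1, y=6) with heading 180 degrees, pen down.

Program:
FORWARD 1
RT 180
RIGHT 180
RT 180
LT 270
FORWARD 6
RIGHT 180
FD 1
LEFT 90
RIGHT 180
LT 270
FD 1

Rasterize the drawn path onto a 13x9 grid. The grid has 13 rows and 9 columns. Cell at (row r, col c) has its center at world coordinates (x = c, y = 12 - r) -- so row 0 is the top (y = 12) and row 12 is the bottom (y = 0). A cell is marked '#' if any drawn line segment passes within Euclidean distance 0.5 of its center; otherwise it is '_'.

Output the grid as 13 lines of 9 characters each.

Answer: _________
_________
_________
_________
_________
_________
##_______
#________
#________
#________
#________
#________
#________

Derivation:
Segment 0: (1,6) -> (0,6)
Segment 1: (0,6) -> (0,0)
Segment 2: (0,0) -> (0,1)
Segment 3: (0,1) -> (0,0)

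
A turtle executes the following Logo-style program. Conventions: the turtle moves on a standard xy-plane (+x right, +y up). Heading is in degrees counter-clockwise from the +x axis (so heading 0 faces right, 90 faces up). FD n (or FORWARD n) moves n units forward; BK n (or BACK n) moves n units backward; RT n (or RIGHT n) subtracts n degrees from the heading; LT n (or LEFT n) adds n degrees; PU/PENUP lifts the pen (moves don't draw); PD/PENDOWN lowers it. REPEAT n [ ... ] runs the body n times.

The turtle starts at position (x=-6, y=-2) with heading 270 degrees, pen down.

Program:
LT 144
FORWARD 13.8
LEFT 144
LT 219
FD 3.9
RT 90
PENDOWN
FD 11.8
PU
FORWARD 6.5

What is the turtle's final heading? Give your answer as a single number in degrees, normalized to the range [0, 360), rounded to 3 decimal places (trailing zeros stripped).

Executing turtle program step by step:
Start: pos=(-6,-2), heading=270, pen down
LT 144: heading 270 -> 54
FD 13.8: (-6,-2) -> (2.111,9.164) [heading=54, draw]
LT 144: heading 54 -> 198
LT 219: heading 198 -> 57
FD 3.9: (2.111,9.164) -> (4.236,12.435) [heading=57, draw]
RT 90: heading 57 -> 327
PD: pen down
FD 11.8: (4.236,12.435) -> (14.132,6.009) [heading=327, draw]
PU: pen up
FD 6.5: (14.132,6.009) -> (19.583,2.468) [heading=327, move]
Final: pos=(19.583,2.468), heading=327, 3 segment(s) drawn

Answer: 327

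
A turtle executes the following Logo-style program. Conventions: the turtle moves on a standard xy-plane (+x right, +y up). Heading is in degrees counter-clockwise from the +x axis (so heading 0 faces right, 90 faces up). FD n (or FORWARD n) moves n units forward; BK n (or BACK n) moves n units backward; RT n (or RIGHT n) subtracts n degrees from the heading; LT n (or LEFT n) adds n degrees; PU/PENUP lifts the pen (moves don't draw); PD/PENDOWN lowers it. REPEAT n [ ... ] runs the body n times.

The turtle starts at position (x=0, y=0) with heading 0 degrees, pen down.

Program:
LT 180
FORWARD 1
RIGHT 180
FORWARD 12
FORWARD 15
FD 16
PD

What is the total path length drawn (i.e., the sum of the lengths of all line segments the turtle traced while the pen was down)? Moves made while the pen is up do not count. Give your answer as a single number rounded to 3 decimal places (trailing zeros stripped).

Answer: 44

Derivation:
Executing turtle program step by step:
Start: pos=(0,0), heading=0, pen down
LT 180: heading 0 -> 180
FD 1: (0,0) -> (-1,0) [heading=180, draw]
RT 180: heading 180 -> 0
FD 12: (-1,0) -> (11,0) [heading=0, draw]
FD 15: (11,0) -> (26,0) [heading=0, draw]
FD 16: (26,0) -> (42,0) [heading=0, draw]
PD: pen down
Final: pos=(42,0), heading=0, 4 segment(s) drawn

Segment lengths:
  seg 1: (0,0) -> (-1,0), length = 1
  seg 2: (-1,0) -> (11,0), length = 12
  seg 3: (11,0) -> (26,0), length = 15
  seg 4: (26,0) -> (42,0), length = 16
Total = 44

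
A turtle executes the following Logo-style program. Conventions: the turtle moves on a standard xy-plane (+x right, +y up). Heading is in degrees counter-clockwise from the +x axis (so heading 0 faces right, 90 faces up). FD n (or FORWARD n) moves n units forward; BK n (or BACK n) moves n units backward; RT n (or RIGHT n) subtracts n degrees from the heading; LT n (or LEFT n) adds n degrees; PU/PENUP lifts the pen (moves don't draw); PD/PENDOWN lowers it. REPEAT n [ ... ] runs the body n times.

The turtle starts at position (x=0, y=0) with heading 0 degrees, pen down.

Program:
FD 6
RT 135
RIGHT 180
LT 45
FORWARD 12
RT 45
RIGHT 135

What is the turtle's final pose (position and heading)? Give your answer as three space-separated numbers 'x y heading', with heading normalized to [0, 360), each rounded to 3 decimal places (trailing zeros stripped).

Executing turtle program step by step:
Start: pos=(0,0), heading=0, pen down
FD 6: (0,0) -> (6,0) [heading=0, draw]
RT 135: heading 0 -> 225
RT 180: heading 225 -> 45
LT 45: heading 45 -> 90
FD 12: (6,0) -> (6,12) [heading=90, draw]
RT 45: heading 90 -> 45
RT 135: heading 45 -> 270
Final: pos=(6,12), heading=270, 2 segment(s) drawn

Answer: 6 12 270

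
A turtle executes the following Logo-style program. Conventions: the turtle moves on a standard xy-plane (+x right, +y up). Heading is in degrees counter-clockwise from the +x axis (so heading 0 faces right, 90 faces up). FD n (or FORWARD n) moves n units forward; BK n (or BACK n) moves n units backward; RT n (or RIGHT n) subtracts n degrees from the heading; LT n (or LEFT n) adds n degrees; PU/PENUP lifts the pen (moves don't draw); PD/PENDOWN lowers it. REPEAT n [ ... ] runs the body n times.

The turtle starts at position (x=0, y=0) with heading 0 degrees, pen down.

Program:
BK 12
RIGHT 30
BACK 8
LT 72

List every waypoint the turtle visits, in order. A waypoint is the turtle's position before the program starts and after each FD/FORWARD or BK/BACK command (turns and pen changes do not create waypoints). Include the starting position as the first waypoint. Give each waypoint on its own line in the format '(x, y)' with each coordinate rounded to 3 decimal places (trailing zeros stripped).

Executing turtle program step by step:
Start: pos=(0,0), heading=0, pen down
BK 12: (0,0) -> (-12,0) [heading=0, draw]
RT 30: heading 0 -> 330
BK 8: (-12,0) -> (-18.928,4) [heading=330, draw]
LT 72: heading 330 -> 42
Final: pos=(-18.928,4), heading=42, 2 segment(s) drawn
Waypoints (3 total):
(0, 0)
(-12, 0)
(-18.928, 4)

Answer: (0, 0)
(-12, 0)
(-18.928, 4)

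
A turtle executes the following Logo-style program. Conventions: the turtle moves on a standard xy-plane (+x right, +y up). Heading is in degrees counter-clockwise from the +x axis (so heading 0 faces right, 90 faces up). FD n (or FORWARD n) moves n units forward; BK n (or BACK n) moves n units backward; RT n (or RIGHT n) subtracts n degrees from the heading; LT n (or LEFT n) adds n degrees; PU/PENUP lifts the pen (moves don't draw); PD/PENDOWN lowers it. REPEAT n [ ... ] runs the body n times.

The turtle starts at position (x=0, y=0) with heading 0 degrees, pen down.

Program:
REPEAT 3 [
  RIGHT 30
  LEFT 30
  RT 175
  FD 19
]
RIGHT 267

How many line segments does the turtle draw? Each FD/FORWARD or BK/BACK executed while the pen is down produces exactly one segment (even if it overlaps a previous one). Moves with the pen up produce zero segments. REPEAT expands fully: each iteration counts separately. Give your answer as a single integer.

Answer: 3

Derivation:
Executing turtle program step by step:
Start: pos=(0,0), heading=0, pen down
REPEAT 3 [
  -- iteration 1/3 --
  RT 30: heading 0 -> 330
  LT 30: heading 330 -> 0
  RT 175: heading 0 -> 185
  FD 19: (0,0) -> (-18.928,-1.656) [heading=185, draw]
  -- iteration 2/3 --
  RT 30: heading 185 -> 155
  LT 30: heading 155 -> 185
  RT 175: heading 185 -> 10
  FD 19: (-18.928,-1.656) -> (-0.216,1.643) [heading=10, draw]
  -- iteration 3/3 --
  RT 30: heading 10 -> 340
  LT 30: heading 340 -> 10
  RT 175: heading 10 -> 195
  FD 19: (-0.216,1.643) -> (-18.569,-3.274) [heading=195, draw]
]
RT 267: heading 195 -> 288
Final: pos=(-18.569,-3.274), heading=288, 3 segment(s) drawn
Segments drawn: 3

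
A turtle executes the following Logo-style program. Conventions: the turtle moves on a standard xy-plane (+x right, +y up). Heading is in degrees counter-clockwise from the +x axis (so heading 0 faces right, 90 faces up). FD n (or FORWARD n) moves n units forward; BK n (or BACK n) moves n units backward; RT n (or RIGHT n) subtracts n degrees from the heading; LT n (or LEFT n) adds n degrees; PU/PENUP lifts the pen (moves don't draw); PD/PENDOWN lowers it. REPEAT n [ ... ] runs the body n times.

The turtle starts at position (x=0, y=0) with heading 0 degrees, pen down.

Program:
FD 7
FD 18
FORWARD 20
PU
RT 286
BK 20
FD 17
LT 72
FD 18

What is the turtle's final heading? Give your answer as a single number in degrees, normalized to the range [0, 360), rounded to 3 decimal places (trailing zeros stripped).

Answer: 146

Derivation:
Executing turtle program step by step:
Start: pos=(0,0), heading=0, pen down
FD 7: (0,0) -> (7,0) [heading=0, draw]
FD 18: (7,0) -> (25,0) [heading=0, draw]
FD 20: (25,0) -> (45,0) [heading=0, draw]
PU: pen up
RT 286: heading 0 -> 74
BK 20: (45,0) -> (39.487,-19.225) [heading=74, move]
FD 17: (39.487,-19.225) -> (44.173,-2.884) [heading=74, move]
LT 72: heading 74 -> 146
FD 18: (44.173,-2.884) -> (29.25,7.182) [heading=146, move]
Final: pos=(29.25,7.182), heading=146, 3 segment(s) drawn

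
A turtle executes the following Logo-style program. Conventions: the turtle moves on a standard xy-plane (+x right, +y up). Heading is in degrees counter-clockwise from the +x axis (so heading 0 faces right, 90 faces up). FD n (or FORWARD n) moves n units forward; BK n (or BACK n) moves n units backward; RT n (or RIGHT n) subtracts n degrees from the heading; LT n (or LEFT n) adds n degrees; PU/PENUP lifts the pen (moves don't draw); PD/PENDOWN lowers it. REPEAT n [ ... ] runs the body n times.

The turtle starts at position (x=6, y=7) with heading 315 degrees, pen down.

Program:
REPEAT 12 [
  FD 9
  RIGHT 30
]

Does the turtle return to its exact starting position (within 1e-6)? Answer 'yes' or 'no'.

Executing turtle program step by step:
Start: pos=(6,7), heading=315, pen down
REPEAT 12 [
  -- iteration 1/12 --
  FD 9: (6,7) -> (12.364,0.636) [heading=315, draw]
  RT 30: heading 315 -> 285
  -- iteration 2/12 --
  FD 9: (12.364,0.636) -> (14.693,-8.057) [heading=285, draw]
  RT 30: heading 285 -> 255
  -- iteration 3/12 --
  FD 9: (14.693,-8.057) -> (12.364,-16.751) [heading=255, draw]
  RT 30: heading 255 -> 225
  -- iteration 4/12 --
  FD 9: (12.364,-16.751) -> (6,-23.115) [heading=225, draw]
  RT 30: heading 225 -> 195
  -- iteration 5/12 --
  FD 9: (6,-23.115) -> (-2.693,-25.444) [heading=195, draw]
  RT 30: heading 195 -> 165
  -- iteration 6/12 --
  FD 9: (-2.693,-25.444) -> (-11.387,-23.115) [heading=165, draw]
  RT 30: heading 165 -> 135
  -- iteration 7/12 --
  FD 9: (-11.387,-23.115) -> (-17.751,-16.751) [heading=135, draw]
  RT 30: heading 135 -> 105
  -- iteration 8/12 --
  FD 9: (-17.751,-16.751) -> (-20.08,-8.057) [heading=105, draw]
  RT 30: heading 105 -> 75
  -- iteration 9/12 --
  FD 9: (-20.08,-8.057) -> (-17.751,0.636) [heading=75, draw]
  RT 30: heading 75 -> 45
  -- iteration 10/12 --
  FD 9: (-17.751,0.636) -> (-11.387,7) [heading=45, draw]
  RT 30: heading 45 -> 15
  -- iteration 11/12 --
  FD 9: (-11.387,7) -> (-2.693,9.329) [heading=15, draw]
  RT 30: heading 15 -> 345
  -- iteration 12/12 --
  FD 9: (-2.693,9.329) -> (6,7) [heading=345, draw]
  RT 30: heading 345 -> 315
]
Final: pos=(6,7), heading=315, 12 segment(s) drawn

Start position: (6, 7)
Final position: (6, 7)
Distance = 0; < 1e-6 -> CLOSED

Answer: yes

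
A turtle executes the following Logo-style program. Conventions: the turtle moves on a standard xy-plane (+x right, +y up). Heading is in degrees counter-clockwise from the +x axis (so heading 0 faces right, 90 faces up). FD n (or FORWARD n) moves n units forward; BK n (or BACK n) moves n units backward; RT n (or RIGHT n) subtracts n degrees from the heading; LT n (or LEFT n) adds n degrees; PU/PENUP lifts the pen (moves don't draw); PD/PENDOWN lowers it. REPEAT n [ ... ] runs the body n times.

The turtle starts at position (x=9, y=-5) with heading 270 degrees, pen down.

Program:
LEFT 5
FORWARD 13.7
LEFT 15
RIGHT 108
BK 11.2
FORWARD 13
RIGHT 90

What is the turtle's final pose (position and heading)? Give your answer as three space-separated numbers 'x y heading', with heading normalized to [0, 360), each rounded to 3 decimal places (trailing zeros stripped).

Answer: 8.395 -18.711 92

Derivation:
Executing turtle program step by step:
Start: pos=(9,-5), heading=270, pen down
LT 5: heading 270 -> 275
FD 13.7: (9,-5) -> (10.194,-18.648) [heading=275, draw]
LT 15: heading 275 -> 290
RT 108: heading 290 -> 182
BK 11.2: (10.194,-18.648) -> (21.387,-18.257) [heading=182, draw]
FD 13: (21.387,-18.257) -> (8.395,-18.711) [heading=182, draw]
RT 90: heading 182 -> 92
Final: pos=(8.395,-18.711), heading=92, 3 segment(s) drawn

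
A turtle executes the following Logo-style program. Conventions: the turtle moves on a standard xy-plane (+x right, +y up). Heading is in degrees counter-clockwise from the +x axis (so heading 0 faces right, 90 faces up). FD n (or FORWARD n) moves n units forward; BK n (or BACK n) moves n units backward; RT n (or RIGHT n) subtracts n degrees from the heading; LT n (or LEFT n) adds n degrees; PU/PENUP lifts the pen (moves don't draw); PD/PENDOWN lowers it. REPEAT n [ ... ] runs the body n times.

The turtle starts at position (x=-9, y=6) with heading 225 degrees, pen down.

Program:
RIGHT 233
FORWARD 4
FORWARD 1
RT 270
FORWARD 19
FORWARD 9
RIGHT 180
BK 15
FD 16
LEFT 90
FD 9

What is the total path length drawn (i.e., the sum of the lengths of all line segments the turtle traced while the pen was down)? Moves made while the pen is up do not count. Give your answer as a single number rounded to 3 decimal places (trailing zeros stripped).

Executing turtle program step by step:
Start: pos=(-9,6), heading=225, pen down
RT 233: heading 225 -> 352
FD 4: (-9,6) -> (-5.039,5.443) [heading=352, draw]
FD 1: (-5.039,5.443) -> (-4.049,5.304) [heading=352, draw]
RT 270: heading 352 -> 82
FD 19: (-4.049,5.304) -> (-1.404,24.119) [heading=82, draw]
FD 9: (-1.404,24.119) -> (-0.152,33.032) [heading=82, draw]
RT 180: heading 82 -> 262
BK 15: (-0.152,33.032) -> (1.936,47.886) [heading=262, draw]
FD 16: (1.936,47.886) -> (-0.291,32.041) [heading=262, draw]
LT 90: heading 262 -> 352
FD 9: (-0.291,32.041) -> (8.621,30.789) [heading=352, draw]
Final: pos=(8.621,30.789), heading=352, 7 segment(s) drawn

Segment lengths:
  seg 1: (-9,6) -> (-5.039,5.443), length = 4
  seg 2: (-5.039,5.443) -> (-4.049,5.304), length = 1
  seg 3: (-4.049,5.304) -> (-1.404,24.119), length = 19
  seg 4: (-1.404,24.119) -> (-0.152,33.032), length = 9
  seg 5: (-0.152,33.032) -> (1.936,47.886), length = 15
  seg 6: (1.936,47.886) -> (-0.291,32.041), length = 16
  seg 7: (-0.291,32.041) -> (8.621,30.789), length = 9
Total = 73

Answer: 73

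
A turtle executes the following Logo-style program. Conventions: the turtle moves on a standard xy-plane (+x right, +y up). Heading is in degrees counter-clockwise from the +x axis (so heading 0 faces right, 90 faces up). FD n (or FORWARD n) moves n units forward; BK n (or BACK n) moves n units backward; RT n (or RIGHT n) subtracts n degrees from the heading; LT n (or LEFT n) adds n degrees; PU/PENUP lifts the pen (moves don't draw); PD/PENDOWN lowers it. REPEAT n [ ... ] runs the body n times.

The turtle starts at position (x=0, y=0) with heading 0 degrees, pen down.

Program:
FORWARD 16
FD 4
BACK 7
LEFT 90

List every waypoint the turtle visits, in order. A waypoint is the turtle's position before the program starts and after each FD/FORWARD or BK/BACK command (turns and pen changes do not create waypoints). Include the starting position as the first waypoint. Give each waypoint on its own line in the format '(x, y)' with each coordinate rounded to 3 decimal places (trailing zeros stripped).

Answer: (0, 0)
(16, 0)
(20, 0)
(13, 0)

Derivation:
Executing turtle program step by step:
Start: pos=(0,0), heading=0, pen down
FD 16: (0,0) -> (16,0) [heading=0, draw]
FD 4: (16,0) -> (20,0) [heading=0, draw]
BK 7: (20,0) -> (13,0) [heading=0, draw]
LT 90: heading 0 -> 90
Final: pos=(13,0), heading=90, 3 segment(s) drawn
Waypoints (4 total):
(0, 0)
(16, 0)
(20, 0)
(13, 0)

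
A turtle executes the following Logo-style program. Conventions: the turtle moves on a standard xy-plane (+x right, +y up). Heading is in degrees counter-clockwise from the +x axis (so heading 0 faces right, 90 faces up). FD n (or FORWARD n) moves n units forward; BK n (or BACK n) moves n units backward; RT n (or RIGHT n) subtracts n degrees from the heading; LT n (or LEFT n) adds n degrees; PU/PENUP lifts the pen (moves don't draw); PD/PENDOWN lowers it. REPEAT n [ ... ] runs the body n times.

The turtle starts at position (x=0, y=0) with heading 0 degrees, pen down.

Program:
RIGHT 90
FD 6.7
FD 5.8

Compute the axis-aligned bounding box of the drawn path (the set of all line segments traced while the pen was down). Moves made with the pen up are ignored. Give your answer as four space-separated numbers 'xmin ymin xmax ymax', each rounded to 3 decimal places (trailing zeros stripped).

Answer: 0 -12.5 0 0

Derivation:
Executing turtle program step by step:
Start: pos=(0,0), heading=0, pen down
RT 90: heading 0 -> 270
FD 6.7: (0,0) -> (0,-6.7) [heading=270, draw]
FD 5.8: (0,-6.7) -> (0,-12.5) [heading=270, draw]
Final: pos=(0,-12.5), heading=270, 2 segment(s) drawn

Segment endpoints: x in {0, 0, 0}, y in {-12.5, -6.7, 0}
xmin=0, ymin=-12.5, xmax=0, ymax=0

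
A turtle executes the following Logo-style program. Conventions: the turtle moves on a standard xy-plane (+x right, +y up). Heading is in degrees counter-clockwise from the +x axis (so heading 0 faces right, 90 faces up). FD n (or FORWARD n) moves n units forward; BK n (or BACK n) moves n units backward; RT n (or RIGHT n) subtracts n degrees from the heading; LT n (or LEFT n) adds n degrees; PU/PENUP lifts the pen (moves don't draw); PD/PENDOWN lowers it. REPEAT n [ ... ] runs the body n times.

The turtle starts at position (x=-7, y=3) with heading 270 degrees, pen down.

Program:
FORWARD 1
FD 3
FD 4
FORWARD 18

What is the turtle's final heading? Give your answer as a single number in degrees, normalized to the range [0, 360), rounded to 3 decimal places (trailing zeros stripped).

Executing turtle program step by step:
Start: pos=(-7,3), heading=270, pen down
FD 1: (-7,3) -> (-7,2) [heading=270, draw]
FD 3: (-7,2) -> (-7,-1) [heading=270, draw]
FD 4: (-7,-1) -> (-7,-5) [heading=270, draw]
FD 18: (-7,-5) -> (-7,-23) [heading=270, draw]
Final: pos=(-7,-23), heading=270, 4 segment(s) drawn

Answer: 270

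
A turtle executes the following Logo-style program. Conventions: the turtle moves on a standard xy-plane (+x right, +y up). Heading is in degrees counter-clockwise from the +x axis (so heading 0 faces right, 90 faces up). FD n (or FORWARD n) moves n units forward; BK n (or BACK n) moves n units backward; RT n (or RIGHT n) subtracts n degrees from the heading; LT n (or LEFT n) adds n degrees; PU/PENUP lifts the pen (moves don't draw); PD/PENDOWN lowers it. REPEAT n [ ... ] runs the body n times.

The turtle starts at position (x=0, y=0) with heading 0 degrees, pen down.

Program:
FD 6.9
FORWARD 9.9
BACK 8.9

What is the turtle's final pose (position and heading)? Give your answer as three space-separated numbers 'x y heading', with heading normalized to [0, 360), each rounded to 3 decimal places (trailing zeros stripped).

Executing turtle program step by step:
Start: pos=(0,0), heading=0, pen down
FD 6.9: (0,0) -> (6.9,0) [heading=0, draw]
FD 9.9: (6.9,0) -> (16.8,0) [heading=0, draw]
BK 8.9: (16.8,0) -> (7.9,0) [heading=0, draw]
Final: pos=(7.9,0), heading=0, 3 segment(s) drawn

Answer: 7.9 0 0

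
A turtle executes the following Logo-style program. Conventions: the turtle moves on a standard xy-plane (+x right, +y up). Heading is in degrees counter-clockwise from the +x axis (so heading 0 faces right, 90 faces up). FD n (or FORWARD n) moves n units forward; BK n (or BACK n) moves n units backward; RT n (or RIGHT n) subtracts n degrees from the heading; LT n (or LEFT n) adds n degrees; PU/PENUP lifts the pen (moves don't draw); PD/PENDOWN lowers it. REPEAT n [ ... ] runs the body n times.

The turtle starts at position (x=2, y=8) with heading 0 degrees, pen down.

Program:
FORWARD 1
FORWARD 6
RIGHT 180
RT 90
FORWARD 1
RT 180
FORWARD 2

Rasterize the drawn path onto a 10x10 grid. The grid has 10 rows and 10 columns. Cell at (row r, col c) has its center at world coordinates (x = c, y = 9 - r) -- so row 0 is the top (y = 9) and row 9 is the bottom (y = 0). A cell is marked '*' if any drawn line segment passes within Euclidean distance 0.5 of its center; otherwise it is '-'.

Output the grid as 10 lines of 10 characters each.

Segment 0: (2,8) -> (3,8)
Segment 1: (3,8) -> (9,8)
Segment 2: (9,8) -> (9,9)
Segment 3: (9,9) -> (9,7)

Answer: ---------*
--********
---------*
----------
----------
----------
----------
----------
----------
----------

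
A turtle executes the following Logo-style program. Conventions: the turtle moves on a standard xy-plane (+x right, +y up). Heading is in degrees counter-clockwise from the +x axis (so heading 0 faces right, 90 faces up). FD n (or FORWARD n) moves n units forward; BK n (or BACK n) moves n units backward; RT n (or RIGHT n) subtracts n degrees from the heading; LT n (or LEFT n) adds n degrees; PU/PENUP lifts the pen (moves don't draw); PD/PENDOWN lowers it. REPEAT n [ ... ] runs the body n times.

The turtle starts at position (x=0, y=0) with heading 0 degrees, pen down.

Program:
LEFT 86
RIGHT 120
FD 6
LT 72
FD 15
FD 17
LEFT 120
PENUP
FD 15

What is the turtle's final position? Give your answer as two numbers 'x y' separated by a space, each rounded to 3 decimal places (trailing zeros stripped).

Executing turtle program step by step:
Start: pos=(0,0), heading=0, pen down
LT 86: heading 0 -> 86
RT 120: heading 86 -> 326
FD 6: (0,0) -> (4.974,-3.355) [heading=326, draw]
LT 72: heading 326 -> 38
FD 15: (4.974,-3.355) -> (16.794,5.88) [heading=38, draw]
FD 17: (16.794,5.88) -> (30.191,16.346) [heading=38, draw]
LT 120: heading 38 -> 158
PU: pen up
FD 15: (30.191,16.346) -> (16.283,21.965) [heading=158, move]
Final: pos=(16.283,21.965), heading=158, 3 segment(s) drawn

Answer: 16.283 21.965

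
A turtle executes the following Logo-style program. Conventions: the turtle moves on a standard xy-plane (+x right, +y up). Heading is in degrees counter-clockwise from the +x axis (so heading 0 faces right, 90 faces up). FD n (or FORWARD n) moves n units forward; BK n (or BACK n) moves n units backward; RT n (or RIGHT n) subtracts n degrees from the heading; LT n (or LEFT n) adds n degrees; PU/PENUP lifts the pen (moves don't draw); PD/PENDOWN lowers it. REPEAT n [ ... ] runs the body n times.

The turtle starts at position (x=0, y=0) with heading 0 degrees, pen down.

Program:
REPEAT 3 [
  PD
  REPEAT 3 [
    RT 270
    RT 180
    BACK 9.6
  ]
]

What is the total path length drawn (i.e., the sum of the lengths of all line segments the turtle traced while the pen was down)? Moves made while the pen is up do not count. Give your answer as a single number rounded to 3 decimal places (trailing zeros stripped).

Answer: 86.4

Derivation:
Executing turtle program step by step:
Start: pos=(0,0), heading=0, pen down
REPEAT 3 [
  -- iteration 1/3 --
  PD: pen down
  REPEAT 3 [
    -- iteration 1/3 --
    RT 270: heading 0 -> 90
    RT 180: heading 90 -> 270
    BK 9.6: (0,0) -> (0,9.6) [heading=270, draw]
    -- iteration 2/3 --
    RT 270: heading 270 -> 0
    RT 180: heading 0 -> 180
    BK 9.6: (0,9.6) -> (9.6,9.6) [heading=180, draw]
    -- iteration 3/3 --
    RT 270: heading 180 -> 270
    RT 180: heading 270 -> 90
    BK 9.6: (9.6,9.6) -> (9.6,0) [heading=90, draw]
  ]
  -- iteration 2/3 --
  PD: pen down
  REPEAT 3 [
    -- iteration 1/3 --
    RT 270: heading 90 -> 180
    RT 180: heading 180 -> 0
    BK 9.6: (9.6,0) -> (0,0) [heading=0, draw]
    -- iteration 2/3 --
    RT 270: heading 0 -> 90
    RT 180: heading 90 -> 270
    BK 9.6: (0,0) -> (0,9.6) [heading=270, draw]
    -- iteration 3/3 --
    RT 270: heading 270 -> 0
    RT 180: heading 0 -> 180
    BK 9.6: (0,9.6) -> (9.6,9.6) [heading=180, draw]
  ]
  -- iteration 3/3 --
  PD: pen down
  REPEAT 3 [
    -- iteration 1/3 --
    RT 270: heading 180 -> 270
    RT 180: heading 270 -> 90
    BK 9.6: (9.6,9.6) -> (9.6,0) [heading=90, draw]
    -- iteration 2/3 --
    RT 270: heading 90 -> 180
    RT 180: heading 180 -> 0
    BK 9.6: (9.6,0) -> (0,0) [heading=0, draw]
    -- iteration 3/3 --
    RT 270: heading 0 -> 90
    RT 180: heading 90 -> 270
    BK 9.6: (0,0) -> (0,9.6) [heading=270, draw]
  ]
]
Final: pos=(0,9.6), heading=270, 9 segment(s) drawn

Segment lengths:
  seg 1: (0,0) -> (0,9.6), length = 9.6
  seg 2: (0,9.6) -> (9.6,9.6), length = 9.6
  seg 3: (9.6,9.6) -> (9.6,0), length = 9.6
  seg 4: (9.6,0) -> (0,0), length = 9.6
  seg 5: (0,0) -> (0,9.6), length = 9.6
  seg 6: (0,9.6) -> (9.6,9.6), length = 9.6
  seg 7: (9.6,9.6) -> (9.6,0), length = 9.6
  seg 8: (9.6,0) -> (0,0), length = 9.6
  seg 9: (0,0) -> (0,9.6), length = 9.6
Total = 86.4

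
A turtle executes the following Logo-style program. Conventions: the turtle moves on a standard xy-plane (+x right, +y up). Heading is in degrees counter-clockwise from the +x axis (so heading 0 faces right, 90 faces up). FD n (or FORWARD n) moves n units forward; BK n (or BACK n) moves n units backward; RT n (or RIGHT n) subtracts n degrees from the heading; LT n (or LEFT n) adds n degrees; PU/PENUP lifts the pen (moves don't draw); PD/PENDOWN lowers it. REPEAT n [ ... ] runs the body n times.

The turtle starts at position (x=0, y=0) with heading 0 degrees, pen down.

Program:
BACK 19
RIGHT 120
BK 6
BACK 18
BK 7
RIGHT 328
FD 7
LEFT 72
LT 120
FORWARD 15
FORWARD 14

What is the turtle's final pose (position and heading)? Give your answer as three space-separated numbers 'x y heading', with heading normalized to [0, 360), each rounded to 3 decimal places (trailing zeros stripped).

Answer: -10.271 47.99 104

Derivation:
Executing turtle program step by step:
Start: pos=(0,0), heading=0, pen down
BK 19: (0,0) -> (-19,0) [heading=0, draw]
RT 120: heading 0 -> 240
BK 6: (-19,0) -> (-16,5.196) [heading=240, draw]
BK 18: (-16,5.196) -> (-7,20.785) [heading=240, draw]
BK 7: (-7,20.785) -> (-3.5,26.847) [heading=240, draw]
RT 328: heading 240 -> 272
FD 7: (-3.5,26.847) -> (-3.256,19.851) [heading=272, draw]
LT 72: heading 272 -> 344
LT 120: heading 344 -> 104
FD 15: (-3.256,19.851) -> (-6.885,34.405) [heading=104, draw]
FD 14: (-6.885,34.405) -> (-10.271,47.99) [heading=104, draw]
Final: pos=(-10.271,47.99), heading=104, 7 segment(s) drawn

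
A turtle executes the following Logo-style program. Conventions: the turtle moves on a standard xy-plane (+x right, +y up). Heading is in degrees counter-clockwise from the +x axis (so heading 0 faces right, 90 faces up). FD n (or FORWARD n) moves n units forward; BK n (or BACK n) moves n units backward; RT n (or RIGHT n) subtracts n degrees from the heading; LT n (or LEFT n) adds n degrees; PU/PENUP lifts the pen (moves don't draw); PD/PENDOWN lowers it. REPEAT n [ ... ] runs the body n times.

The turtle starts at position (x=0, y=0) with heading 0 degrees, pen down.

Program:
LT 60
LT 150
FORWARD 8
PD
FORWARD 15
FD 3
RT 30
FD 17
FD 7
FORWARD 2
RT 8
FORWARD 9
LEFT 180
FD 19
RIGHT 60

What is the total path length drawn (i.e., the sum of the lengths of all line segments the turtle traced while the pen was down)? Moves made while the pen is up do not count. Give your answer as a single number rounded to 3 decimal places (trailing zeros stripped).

Answer: 80

Derivation:
Executing turtle program step by step:
Start: pos=(0,0), heading=0, pen down
LT 60: heading 0 -> 60
LT 150: heading 60 -> 210
FD 8: (0,0) -> (-6.928,-4) [heading=210, draw]
PD: pen down
FD 15: (-6.928,-4) -> (-19.919,-11.5) [heading=210, draw]
FD 3: (-19.919,-11.5) -> (-22.517,-13) [heading=210, draw]
RT 30: heading 210 -> 180
FD 17: (-22.517,-13) -> (-39.517,-13) [heading=180, draw]
FD 7: (-39.517,-13) -> (-46.517,-13) [heading=180, draw]
FD 2: (-46.517,-13) -> (-48.517,-13) [heading=180, draw]
RT 8: heading 180 -> 172
FD 9: (-48.517,-13) -> (-57.429,-11.747) [heading=172, draw]
LT 180: heading 172 -> 352
FD 19: (-57.429,-11.747) -> (-38.614,-14.392) [heading=352, draw]
RT 60: heading 352 -> 292
Final: pos=(-38.614,-14.392), heading=292, 8 segment(s) drawn

Segment lengths:
  seg 1: (0,0) -> (-6.928,-4), length = 8
  seg 2: (-6.928,-4) -> (-19.919,-11.5), length = 15
  seg 3: (-19.919,-11.5) -> (-22.517,-13), length = 3
  seg 4: (-22.517,-13) -> (-39.517,-13), length = 17
  seg 5: (-39.517,-13) -> (-46.517,-13), length = 7
  seg 6: (-46.517,-13) -> (-48.517,-13), length = 2
  seg 7: (-48.517,-13) -> (-57.429,-11.747), length = 9
  seg 8: (-57.429,-11.747) -> (-38.614,-14.392), length = 19
Total = 80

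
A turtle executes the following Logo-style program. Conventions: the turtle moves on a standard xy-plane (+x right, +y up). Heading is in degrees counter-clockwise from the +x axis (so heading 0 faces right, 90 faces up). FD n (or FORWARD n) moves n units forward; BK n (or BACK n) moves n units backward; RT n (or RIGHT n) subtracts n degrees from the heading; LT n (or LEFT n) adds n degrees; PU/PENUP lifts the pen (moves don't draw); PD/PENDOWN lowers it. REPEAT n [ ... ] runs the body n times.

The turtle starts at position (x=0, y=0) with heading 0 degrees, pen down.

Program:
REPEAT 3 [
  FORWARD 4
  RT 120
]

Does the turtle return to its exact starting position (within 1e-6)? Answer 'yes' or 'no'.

Executing turtle program step by step:
Start: pos=(0,0), heading=0, pen down
REPEAT 3 [
  -- iteration 1/3 --
  FD 4: (0,0) -> (4,0) [heading=0, draw]
  RT 120: heading 0 -> 240
  -- iteration 2/3 --
  FD 4: (4,0) -> (2,-3.464) [heading=240, draw]
  RT 120: heading 240 -> 120
  -- iteration 3/3 --
  FD 4: (2,-3.464) -> (0,0) [heading=120, draw]
  RT 120: heading 120 -> 0
]
Final: pos=(0,0), heading=0, 3 segment(s) drawn

Start position: (0, 0)
Final position: (0, 0)
Distance = 0; < 1e-6 -> CLOSED

Answer: yes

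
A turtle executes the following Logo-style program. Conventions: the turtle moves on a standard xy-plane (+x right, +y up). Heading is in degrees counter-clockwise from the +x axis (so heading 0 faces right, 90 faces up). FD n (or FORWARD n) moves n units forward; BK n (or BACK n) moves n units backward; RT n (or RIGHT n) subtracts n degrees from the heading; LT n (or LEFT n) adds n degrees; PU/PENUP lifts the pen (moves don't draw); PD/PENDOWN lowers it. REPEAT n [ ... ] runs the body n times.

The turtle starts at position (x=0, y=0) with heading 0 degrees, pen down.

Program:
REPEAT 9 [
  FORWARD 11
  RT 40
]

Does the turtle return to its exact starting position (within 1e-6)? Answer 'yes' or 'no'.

Answer: yes

Derivation:
Executing turtle program step by step:
Start: pos=(0,0), heading=0, pen down
REPEAT 9 [
  -- iteration 1/9 --
  FD 11: (0,0) -> (11,0) [heading=0, draw]
  RT 40: heading 0 -> 320
  -- iteration 2/9 --
  FD 11: (11,0) -> (19.426,-7.071) [heading=320, draw]
  RT 40: heading 320 -> 280
  -- iteration 3/9 --
  FD 11: (19.426,-7.071) -> (21.337,-17.904) [heading=280, draw]
  RT 40: heading 280 -> 240
  -- iteration 4/9 --
  FD 11: (21.337,-17.904) -> (15.837,-27.43) [heading=240, draw]
  RT 40: heading 240 -> 200
  -- iteration 5/9 --
  FD 11: (15.837,-27.43) -> (5.5,-31.192) [heading=200, draw]
  RT 40: heading 200 -> 160
  -- iteration 6/9 --
  FD 11: (5.5,-31.192) -> (-4.837,-27.43) [heading=160, draw]
  RT 40: heading 160 -> 120
  -- iteration 7/9 --
  FD 11: (-4.837,-27.43) -> (-10.337,-17.904) [heading=120, draw]
  RT 40: heading 120 -> 80
  -- iteration 8/9 --
  FD 11: (-10.337,-17.904) -> (-8.426,-7.071) [heading=80, draw]
  RT 40: heading 80 -> 40
  -- iteration 9/9 --
  FD 11: (-8.426,-7.071) -> (0,0) [heading=40, draw]
  RT 40: heading 40 -> 0
]
Final: pos=(0,0), heading=0, 9 segment(s) drawn

Start position: (0, 0)
Final position: (0, 0)
Distance = 0; < 1e-6 -> CLOSED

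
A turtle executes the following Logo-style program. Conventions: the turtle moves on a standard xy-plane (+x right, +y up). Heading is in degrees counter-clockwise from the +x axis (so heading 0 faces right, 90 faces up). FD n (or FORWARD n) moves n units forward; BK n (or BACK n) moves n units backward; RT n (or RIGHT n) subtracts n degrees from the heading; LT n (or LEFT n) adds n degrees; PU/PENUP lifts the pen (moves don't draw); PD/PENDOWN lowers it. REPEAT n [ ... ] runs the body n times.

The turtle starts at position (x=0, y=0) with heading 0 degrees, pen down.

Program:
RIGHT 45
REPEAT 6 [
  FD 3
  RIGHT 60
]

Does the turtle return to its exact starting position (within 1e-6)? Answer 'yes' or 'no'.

Answer: yes

Derivation:
Executing turtle program step by step:
Start: pos=(0,0), heading=0, pen down
RT 45: heading 0 -> 315
REPEAT 6 [
  -- iteration 1/6 --
  FD 3: (0,0) -> (2.121,-2.121) [heading=315, draw]
  RT 60: heading 315 -> 255
  -- iteration 2/6 --
  FD 3: (2.121,-2.121) -> (1.345,-5.019) [heading=255, draw]
  RT 60: heading 255 -> 195
  -- iteration 3/6 --
  FD 3: (1.345,-5.019) -> (-1.553,-5.796) [heading=195, draw]
  RT 60: heading 195 -> 135
  -- iteration 4/6 --
  FD 3: (-1.553,-5.796) -> (-3.674,-3.674) [heading=135, draw]
  RT 60: heading 135 -> 75
  -- iteration 5/6 --
  FD 3: (-3.674,-3.674) -> (-2.898,-0.776) [heading=75, draw]
  RT 60: heading 75 -> 15
  -- iteration 6/6 --
  FD 3: (-2.898,-0.776) -> (0,0) [heading=15, draw]
  RT 60: heading 15 -> 315
]
Final: pos=(0,0), heading=315, 6 segment(s) drawn

Start position: (0, 0)
Final position: (0, 0)
Distance = 0; < 1e-6 -> CLOSED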